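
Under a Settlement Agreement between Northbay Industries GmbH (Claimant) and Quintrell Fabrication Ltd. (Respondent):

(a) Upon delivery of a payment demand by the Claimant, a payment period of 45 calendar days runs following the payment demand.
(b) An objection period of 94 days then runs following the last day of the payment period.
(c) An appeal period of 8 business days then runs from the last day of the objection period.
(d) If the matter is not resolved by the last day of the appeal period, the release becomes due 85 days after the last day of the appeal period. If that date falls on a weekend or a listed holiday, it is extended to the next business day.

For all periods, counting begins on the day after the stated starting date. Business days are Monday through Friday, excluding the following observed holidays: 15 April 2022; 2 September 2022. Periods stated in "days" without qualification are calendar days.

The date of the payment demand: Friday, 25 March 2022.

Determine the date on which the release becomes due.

16 November 2022

Adding 45 calendar days to 25 March 2022 gives 9 May 2022, which is the last day of the payment period.
The last day of the objection period: 9 May 2022 + 94 days = 11 August 2022.
The last day of the appeal period: counting 8 business days from Thursday, 11 August 2022 (Aug 12, Aug 15, Aug 16, Aug 17, Aug 18, Aug 19, Aug 22, Aug 23, skipping weekends) reaches Tuesday, 23 August 2022.
The date on which the release becomes due: 85 calendar days after 23 August 2022 is 16 November 2022. 16 November 2022 is a Wednesday and is not a listed holiday, so no roll-forward applies.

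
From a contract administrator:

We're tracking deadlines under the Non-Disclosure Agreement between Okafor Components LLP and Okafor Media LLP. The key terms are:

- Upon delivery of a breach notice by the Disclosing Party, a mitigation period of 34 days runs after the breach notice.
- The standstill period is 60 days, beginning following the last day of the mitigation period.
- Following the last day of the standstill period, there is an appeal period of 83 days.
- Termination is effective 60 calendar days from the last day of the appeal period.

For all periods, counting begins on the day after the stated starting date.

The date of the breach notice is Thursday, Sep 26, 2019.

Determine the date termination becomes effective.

The last day of the mitigation period: 34 calendar days after Sep 26, 2019 is Oct 30, 2019.
The last day of the standstill period: Oct 30, 2019 + 60 days = Dec 29, 2019.
Adding 83 calendar days to Dec 29, 2019 gives Mar 21, 2020, which is the last day of the appeal period.
The date termination becomes effective: Mar 21, 2020 + 60 days = May 20, 2020.

May 20, 2020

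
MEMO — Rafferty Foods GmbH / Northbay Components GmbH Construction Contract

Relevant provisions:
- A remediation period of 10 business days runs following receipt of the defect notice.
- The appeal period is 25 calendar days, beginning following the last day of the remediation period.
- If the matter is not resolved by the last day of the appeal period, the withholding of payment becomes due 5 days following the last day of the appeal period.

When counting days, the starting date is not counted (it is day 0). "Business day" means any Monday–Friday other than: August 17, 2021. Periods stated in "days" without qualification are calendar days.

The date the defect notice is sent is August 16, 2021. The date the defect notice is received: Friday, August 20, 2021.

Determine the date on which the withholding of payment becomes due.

October 3, 2021

The last day of the remediation period: counting 10 business days from Friday, August 20, 2021 (Aug 23, Aug 24, Aug 25, Aug 26, Aug 27, Aug 30, Aug 31, Sep 1, Sep 2, Sep 3, skipping weekends) reaches Friday, September 3, 2021.
The last day of the appeal period: 25 calendar days after September 3, 2021 is September 28, 2021.
Adding 5 calendar days to September 28, 2021 gives October 3, 2021, which is the date on which the withholding of payment becomes due.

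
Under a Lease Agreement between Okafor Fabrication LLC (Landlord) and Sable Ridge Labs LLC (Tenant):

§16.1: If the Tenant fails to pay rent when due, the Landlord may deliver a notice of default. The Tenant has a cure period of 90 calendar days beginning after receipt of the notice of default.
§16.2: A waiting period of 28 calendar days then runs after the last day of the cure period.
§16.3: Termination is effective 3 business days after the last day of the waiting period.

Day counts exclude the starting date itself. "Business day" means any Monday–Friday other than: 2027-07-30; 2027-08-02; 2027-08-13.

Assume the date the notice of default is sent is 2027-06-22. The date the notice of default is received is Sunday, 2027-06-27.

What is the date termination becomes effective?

The last day of the cure period: 90 calendar days after 2027-06-27 is 2027-09-25.
Adding 28 calendar days to 2027-09-25 gives 2027-10-23, which is the last day of the waiting period.
From Saturday, 2027-10-23, 3 business days (Oct 25, Oct 26, Oct 27, skipping weekends) brings us to Wednesday, 2027-10-27, which is the date termination becomes effective.

2027-10-27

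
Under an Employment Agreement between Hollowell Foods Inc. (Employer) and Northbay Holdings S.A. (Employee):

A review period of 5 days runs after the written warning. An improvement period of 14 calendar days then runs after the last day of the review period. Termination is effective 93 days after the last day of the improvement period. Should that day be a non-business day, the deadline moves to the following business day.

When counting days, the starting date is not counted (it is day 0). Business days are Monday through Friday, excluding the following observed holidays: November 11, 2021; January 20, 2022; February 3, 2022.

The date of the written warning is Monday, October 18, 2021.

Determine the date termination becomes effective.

Adding 5 calendar days to October 18, 2021 gives October 23, 2021, which is the last day of the review period.
The last day of the improvement period: 14 calendar days after October 23, 2021 is November 6, 2021.
The date termination becomes effective: 93 calendar days after November 6, 2021 is February 7, 2022. February 7, 2022 is a Monday and is not a listed holiday, so no roll-forward applies.

February 7, 2022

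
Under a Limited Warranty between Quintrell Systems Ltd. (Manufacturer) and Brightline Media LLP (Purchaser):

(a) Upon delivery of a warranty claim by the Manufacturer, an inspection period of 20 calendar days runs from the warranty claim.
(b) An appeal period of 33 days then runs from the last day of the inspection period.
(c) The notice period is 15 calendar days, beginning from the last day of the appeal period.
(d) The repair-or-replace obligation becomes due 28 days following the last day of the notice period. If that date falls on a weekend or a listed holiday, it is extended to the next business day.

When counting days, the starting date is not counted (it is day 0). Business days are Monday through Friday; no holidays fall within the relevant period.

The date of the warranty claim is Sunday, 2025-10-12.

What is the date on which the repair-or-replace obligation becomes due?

2026-01-16

Adding 20 calendar days to 2025-10-12 gives 2025-11-01, which is the last day of the inspection period.
The last day of the appeal period: 2025-11-01 + 33 days = 2025-12-04.
Adding 15 calendar days to 2025-12-04 gives 2025-12-19, which is the last day of the notice period.
Adding 28 calendar days to 2025-12-19 gives 2026-01-16, which is the date on which the repair-or-replace obligation becomes due. 2026-01-16 is a Friday, so no roll-forward applies.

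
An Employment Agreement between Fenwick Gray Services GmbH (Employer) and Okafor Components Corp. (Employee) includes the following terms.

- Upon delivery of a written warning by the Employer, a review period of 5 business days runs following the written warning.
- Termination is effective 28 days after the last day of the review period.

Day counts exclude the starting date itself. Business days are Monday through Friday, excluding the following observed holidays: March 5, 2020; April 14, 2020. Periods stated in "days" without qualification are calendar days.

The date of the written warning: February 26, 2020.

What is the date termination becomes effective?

April 1, 2020

From Wednesday, February 26, 2020, 5 business days (Feb 27, Feb 28, Mar 2, Mar 3, Mar 4, skipping weekends) brings us to Wednesday, March 4, 2020, which is the last day of the review period.
The date termination becomes effective: March 4, 2020 + 28 days = April 1, 2020.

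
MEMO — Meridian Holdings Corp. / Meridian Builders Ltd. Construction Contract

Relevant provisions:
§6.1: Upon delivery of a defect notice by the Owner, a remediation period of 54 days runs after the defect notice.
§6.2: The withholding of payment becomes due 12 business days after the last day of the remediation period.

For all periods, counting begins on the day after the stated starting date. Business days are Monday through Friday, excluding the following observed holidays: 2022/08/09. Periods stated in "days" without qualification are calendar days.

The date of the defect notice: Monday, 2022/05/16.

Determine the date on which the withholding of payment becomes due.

Adding 54 calendar days to 2022/05/16 gives 2022/07/09, which is the last day of the remediation period.
The date on which the withholding of payment becomes due: counting 12 business days from Saturday, 2022/07/09 (Jul 11, Jul 12, Jul 13, Jul 14, …, Jul 22, Jul 25, Jul 26, skipping weekends) reaches Tuesday, 2022/07/26.

2022/07/26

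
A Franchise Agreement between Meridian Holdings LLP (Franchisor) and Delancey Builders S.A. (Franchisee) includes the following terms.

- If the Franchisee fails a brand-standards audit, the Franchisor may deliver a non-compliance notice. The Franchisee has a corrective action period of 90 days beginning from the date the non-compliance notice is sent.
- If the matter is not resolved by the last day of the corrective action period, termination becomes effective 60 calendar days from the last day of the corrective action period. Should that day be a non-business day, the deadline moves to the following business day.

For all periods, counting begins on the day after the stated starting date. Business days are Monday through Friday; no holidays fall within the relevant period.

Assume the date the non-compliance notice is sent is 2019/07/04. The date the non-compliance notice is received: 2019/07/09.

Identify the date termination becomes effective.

2019/12/02

Adding 90 calendar days to 2019/07/04 gives 2019/10/02, which is the last day of the corrective action period.
The date termination becomes effective: 2019/10/02 + 60 days = 2019/12/01. That falls on a Sunday, so it rolls to the next business day, Monday, 2019/12/02.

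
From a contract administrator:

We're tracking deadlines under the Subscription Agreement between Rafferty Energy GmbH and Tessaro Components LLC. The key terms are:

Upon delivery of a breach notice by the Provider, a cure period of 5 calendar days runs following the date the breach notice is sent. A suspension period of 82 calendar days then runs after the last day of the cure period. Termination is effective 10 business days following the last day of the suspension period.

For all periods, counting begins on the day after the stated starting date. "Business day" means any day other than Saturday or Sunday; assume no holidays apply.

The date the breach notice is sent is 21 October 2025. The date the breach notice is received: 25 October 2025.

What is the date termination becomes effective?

The last day of the cure period: 5 calendar days after 21 October 2025 is 26 October 2025.
Adding 82 calendar days to 26 October 2025 gives 16 January 2026, which is the last day of the suspension period.
From Friday, 16 January 2026, 10 business days (Jan 19, Jan 20, Jan 21, Jan 22, Jan 23, Jan 26, Jan 27, Jan 28, Jan 29, Jan 30, skipping weekends) brings us to Friday, 30 January 2026, which is the date termination becomes effective.

30 January 2026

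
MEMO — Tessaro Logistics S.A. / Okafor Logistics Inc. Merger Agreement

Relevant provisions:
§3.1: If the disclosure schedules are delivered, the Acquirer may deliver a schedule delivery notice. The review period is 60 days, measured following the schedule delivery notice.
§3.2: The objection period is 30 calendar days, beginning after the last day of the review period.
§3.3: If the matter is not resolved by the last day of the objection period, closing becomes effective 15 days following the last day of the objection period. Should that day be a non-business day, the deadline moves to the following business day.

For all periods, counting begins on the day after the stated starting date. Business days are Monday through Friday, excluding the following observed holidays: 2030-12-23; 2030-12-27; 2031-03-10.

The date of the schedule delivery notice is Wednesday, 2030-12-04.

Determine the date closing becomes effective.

Adding 60 calendar days to 2030-12-04 gives 2031-02-02, which is the last day of the review period.
Adding 30 calendar days to 2031-02-02 gives 2031-03-04, which is the last day of the objection period.
Adding 15 calendar days to 2031-03-04 gives 2031-03-19, which is the date closing becomes effective. 2031-03-19 is a Wednesday and is not a listed holiday, so no roll-forward applies.

2031-03-19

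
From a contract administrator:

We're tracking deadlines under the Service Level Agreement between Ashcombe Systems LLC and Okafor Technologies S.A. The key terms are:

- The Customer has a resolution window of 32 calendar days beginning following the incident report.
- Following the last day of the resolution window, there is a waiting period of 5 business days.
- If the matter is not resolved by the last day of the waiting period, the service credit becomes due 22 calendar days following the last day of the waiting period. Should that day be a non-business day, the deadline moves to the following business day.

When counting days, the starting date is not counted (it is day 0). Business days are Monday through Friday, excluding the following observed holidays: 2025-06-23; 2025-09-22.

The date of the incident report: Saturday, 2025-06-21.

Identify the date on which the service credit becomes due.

Adding 32 calendar days to 2025-06-21 gives 2025-07-23, which is the last day of the resolution window.
From Wednesday, 2025-07-23, 5 business days (Jul 24, Jul 25, Jul 28, Jul 29, Jul 30, skipping weekends) brings us to Wednesday, 2025-07-30, which is the last day of the waiting period.
Adding 22 calendar days to 2025-07-30 gives 2025-08-21, which is the date on which the service credit becomes due. 2025-08-21 is a Thursday and is not a listed holiday, so no roll-forward applies.

2025-08-21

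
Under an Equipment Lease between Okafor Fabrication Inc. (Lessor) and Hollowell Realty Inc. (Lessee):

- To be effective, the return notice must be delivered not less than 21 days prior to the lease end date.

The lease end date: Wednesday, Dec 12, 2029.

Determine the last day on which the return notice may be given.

Nov 21, 2029

Dec 12, 2029 minus 21 days is Nov 21, 2029.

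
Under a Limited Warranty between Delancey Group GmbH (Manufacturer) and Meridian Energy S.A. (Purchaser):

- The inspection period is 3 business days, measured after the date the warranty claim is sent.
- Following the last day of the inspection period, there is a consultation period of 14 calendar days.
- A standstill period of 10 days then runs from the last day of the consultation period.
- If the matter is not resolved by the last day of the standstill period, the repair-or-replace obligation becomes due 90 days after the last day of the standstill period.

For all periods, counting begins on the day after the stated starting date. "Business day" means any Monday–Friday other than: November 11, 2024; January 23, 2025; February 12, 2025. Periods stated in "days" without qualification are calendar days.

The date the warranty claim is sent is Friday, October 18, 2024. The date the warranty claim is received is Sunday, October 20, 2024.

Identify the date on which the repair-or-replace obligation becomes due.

February 14, 2025

The last day of the inspection period: counting 3 business days from Friday, October 18, 2024 (Oct 21, Oct 22, Oct 23, skipping weekends) reaches Wednesday, October 23, 2024.
Adding 14 calendar days to October 23, 2024 gives November 6, 2024, which is the last day of the consultation period.
Adding 10 calendar days to November 6, 2024 gives November 16, 2024, which is the last day of the standstill period.
The date on which the repair-or-replace obligation becomes due: 90 calendar days after November 16, 2024 is February 14, 2025.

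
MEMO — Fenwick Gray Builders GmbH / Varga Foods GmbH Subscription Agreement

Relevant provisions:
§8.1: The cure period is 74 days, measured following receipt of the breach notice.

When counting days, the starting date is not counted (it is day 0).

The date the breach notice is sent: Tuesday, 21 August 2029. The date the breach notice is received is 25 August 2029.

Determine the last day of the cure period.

7 November 2029

The last day of the cure period: 74 calendar days after 25 August 2029 is 7 November 2029.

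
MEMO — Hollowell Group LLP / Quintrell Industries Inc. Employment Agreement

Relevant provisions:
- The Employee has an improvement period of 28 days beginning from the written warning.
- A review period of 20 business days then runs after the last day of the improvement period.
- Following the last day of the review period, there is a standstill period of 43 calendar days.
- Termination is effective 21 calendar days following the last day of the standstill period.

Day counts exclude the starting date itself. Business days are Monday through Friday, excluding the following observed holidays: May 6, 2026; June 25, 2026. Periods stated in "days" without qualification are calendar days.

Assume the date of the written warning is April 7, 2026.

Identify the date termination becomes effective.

August 6, 2026

The last day of the improvement period: April 7, 2026 + 28 days = May 5, 2026.
The last day of the review period: 20 business days after Tuesday, May 5, 2026, skipping weekends and the listed holiday on May 6 — May 7, May 8, May 11, May 12, …, Jun 1, Jun 2, Jun 3 — lands on Wednesday, June 3, 2026.
The last day of the standstill period: June 3, 2026 + 43 days = July 16, 2026.
The date termination becomes effective: July 16, 2026 + 21 days = August 6, 2026.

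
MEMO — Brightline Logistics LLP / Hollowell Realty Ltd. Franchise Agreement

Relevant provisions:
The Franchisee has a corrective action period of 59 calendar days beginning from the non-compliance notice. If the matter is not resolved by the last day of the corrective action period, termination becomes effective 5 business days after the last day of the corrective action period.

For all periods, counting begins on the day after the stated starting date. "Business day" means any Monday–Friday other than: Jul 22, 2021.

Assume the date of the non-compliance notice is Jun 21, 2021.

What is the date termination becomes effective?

Adding 59 calendar days to Jun 21, 2021 gives Aug 19, 2021, which is the last day of the corrective action period.
The date termination becomes effective: counting 5 business days from Thursday, Aug 19, 2021 (Aug 20, Aug 23, Aug 24, Aug 25, Aug 26, skipping weekends) reaches Thursday, Aug 26, 2021.

Aug 26, 2021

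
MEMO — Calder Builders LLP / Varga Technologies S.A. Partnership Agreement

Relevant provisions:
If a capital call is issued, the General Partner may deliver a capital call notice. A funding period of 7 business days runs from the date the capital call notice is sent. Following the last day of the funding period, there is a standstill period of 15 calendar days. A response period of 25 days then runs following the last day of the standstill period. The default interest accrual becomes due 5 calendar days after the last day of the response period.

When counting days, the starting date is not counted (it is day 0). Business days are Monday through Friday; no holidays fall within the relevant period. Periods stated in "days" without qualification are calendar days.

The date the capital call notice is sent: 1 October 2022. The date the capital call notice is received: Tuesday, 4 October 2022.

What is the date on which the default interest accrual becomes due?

25 November 2022

The last day of the funding period: 7 business days after Saturday, 1 October 2022, skipping weekends — Oct 3, Oct 4, Oct 5, Oct 6, Oct 7, Oct 10, Oct 11 — lands on Tuesday, 11 October 2022.
The last day of the standstill period: 15 calendar days after 11 October 2022 is 26 October 2022.
The last day of the response period: 25 calendar days after 26 October 2022 is 20 November 2022.
The date on which the default interest accrual becomes due: 20 November 2022 + 5 days = 25 November 2022.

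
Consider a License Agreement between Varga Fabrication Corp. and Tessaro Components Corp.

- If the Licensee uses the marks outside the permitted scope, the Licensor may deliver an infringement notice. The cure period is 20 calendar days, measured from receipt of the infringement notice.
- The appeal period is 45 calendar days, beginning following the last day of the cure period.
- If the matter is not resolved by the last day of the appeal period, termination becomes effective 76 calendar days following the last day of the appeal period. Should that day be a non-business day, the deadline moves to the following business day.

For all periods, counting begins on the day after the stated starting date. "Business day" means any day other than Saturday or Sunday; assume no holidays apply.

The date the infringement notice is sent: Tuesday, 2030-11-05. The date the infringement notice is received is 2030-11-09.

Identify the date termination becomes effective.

Adding 20 calendar days to 2030-11-09 gives 2030-11-29, which is the last day of the cure period.
Adding 45 calendar days to 2030-11-29 gives 2031-01-13, which is the last day of the appeal period.
The date termination becomes effective: 76 calendar days after 2031-01-13 is 2031-03-30. That falls on a Sunday, so it rolls to the next business day, Monday, 2031-03-31.

2031-03-31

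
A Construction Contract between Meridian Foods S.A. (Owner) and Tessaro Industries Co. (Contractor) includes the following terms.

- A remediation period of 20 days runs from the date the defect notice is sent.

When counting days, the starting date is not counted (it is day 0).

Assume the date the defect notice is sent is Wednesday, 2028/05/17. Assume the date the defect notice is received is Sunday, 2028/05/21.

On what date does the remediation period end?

2028/06/06

The last day of the remediation period: 2028/05/17 + 20 days = 2028/06/06.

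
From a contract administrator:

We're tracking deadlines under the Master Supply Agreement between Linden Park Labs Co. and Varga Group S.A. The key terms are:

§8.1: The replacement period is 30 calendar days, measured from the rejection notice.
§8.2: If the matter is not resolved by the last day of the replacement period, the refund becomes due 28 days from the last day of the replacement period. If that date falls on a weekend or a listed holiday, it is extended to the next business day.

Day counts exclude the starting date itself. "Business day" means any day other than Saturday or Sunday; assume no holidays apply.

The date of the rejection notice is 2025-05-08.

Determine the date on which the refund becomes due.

2025-07-07

The last day of the replacement period: 30 calendar days after 2025-05-08 is 2025-06-07.
Adding 28 calendar days to 2025-06-07 gives 2025-07-05, which is the date on which the refund becomes due. That falls on a Saturday, so it rolls to the next business day, Monday, 2025-07-07.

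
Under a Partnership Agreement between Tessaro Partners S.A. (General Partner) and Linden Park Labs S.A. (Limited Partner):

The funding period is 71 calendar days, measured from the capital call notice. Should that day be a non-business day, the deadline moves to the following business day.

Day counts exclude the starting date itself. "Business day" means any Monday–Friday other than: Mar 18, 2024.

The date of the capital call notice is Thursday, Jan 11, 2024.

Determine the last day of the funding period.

Mar 22, 2024

The last day of the funding period: 71 calendar days after Jan 11, 2024 is Mar 22, 2024. Mar 22, 2024 is a Friday and is not a listed holiday, so no roll-forward applies.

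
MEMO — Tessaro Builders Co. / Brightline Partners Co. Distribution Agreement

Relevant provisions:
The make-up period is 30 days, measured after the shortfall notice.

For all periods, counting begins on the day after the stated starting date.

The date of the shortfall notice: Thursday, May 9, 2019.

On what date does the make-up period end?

Adding 30 calendar days to May 9, 2019 gives Jun 8, 2019, which is the last day of the make-up period.

Jun 8, 2019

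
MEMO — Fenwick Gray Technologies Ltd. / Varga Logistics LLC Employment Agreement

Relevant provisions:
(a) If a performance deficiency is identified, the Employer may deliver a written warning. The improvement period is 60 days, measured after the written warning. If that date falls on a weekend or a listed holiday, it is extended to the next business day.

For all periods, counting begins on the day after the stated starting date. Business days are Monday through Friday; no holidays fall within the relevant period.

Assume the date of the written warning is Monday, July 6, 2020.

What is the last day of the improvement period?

September 4, 2020

Adding 60 calendar days to July 6, 2020 gives September 4, 2020, which is the last day of the improvement period. September 4, 2020 is a Friday, so no roll-forward applies.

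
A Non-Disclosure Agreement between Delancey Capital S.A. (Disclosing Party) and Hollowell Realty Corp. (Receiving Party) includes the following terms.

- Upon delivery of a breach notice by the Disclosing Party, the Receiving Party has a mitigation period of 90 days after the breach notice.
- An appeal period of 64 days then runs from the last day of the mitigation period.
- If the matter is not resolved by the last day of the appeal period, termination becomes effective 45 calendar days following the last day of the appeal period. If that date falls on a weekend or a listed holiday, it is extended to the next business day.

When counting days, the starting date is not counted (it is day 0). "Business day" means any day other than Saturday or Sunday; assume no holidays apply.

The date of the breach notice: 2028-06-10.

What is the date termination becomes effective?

2028-12-26

The last day of the mitigation period: 2028-06-10 + 90 days = 2028-09-08.
The last day of the appeal period: 2028-09-08 + 64 days = 2028-11-11.
The date termination becomes effective: 2028-11-11 + 45 days = 2028-12-26. 2028-12-26 is a Tuesday, so no roll-forward applies.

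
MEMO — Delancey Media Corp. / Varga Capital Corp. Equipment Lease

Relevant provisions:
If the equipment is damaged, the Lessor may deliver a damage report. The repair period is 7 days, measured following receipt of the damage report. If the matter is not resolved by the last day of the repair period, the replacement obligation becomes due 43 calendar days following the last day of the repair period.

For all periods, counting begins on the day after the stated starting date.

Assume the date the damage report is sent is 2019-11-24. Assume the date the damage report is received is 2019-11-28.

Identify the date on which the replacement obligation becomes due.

2020-01-17

Adding 7 calendar days to 2019-11-28 gives 2019-12-05, which is the last day of the repair period.
The date on which the replacement obligation becomes due: 2019-12-05 + 43 days = 2020-01-17.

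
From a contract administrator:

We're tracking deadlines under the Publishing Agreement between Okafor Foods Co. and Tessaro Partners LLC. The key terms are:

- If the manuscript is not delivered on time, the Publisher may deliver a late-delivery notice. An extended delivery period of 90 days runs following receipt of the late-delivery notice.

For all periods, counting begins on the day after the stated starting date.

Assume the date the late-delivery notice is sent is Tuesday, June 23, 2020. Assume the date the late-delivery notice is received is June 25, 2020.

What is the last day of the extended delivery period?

September 23, 2020

The last day of the extended delivery period: 90 calendar days after June 25, 2020 is September 23, 2020.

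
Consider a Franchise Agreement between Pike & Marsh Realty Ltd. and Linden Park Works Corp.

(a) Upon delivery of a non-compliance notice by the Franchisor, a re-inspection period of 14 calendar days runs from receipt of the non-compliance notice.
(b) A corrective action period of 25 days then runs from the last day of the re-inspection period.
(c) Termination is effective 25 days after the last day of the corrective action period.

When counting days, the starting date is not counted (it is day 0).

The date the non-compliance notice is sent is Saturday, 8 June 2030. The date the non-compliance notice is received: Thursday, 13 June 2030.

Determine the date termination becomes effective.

Adding 14 calendar days to 13 June 2030 gives 27 June 2030, which is the last day of the re-inspection period.
The last day of the corrective action period: 25 calendar days after 27 June 2030 is 22 July 2030.
Adding 25 calendar days to 22 July 2030 gives 16 August 2030, which is the date termination becomes effective.

16 August 2030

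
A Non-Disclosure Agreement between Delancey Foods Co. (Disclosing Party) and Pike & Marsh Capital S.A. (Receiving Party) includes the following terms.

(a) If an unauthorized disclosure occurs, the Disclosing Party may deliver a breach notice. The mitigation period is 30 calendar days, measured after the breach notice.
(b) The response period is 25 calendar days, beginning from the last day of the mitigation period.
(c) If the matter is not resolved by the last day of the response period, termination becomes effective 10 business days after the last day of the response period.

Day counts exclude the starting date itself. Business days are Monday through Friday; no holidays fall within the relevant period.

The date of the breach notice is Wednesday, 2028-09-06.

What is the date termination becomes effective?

Adding 30 calendar days to 2028-09-06 gives 2028-10-06, which is the last day of the mitigation period.
Adding 25 calendar days to 2028-10-06 gives 2028-10-31, which is the last day of the response period.
The date termination becomes effective: 10 business days after Tuesday, 2028-10-31, skipping weekends — Nov 1, Nov 2, Nov 3, Nov 6, Nov 7, Nov 8, Nov 9, Nov 10, Nov 13, Nov 14 — lands on Tuesday, 2028-11-14.

2028-11-14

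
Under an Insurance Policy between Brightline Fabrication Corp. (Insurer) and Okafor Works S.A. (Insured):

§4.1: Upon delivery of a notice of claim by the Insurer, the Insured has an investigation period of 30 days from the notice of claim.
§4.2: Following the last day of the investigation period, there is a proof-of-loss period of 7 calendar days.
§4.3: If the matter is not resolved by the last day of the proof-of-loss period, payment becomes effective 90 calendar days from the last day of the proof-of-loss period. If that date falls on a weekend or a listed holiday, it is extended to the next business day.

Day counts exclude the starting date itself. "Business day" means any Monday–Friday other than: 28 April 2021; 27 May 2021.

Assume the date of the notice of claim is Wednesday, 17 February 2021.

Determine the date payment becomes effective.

24 June 2021

Adding 30 calendar days to 17 February 2021 gives 19 March 2021, which is the last day of the investigation period.
The last day of the proof-of-loss period: 19 March 2021 + 7 days = 26 March 2021.
The date payment becomes effective: 26 March 2021 + 90 days = 24 June 2021. 24 June 2021 is a Thursday and is not a listed holiday, so no roll-forward applies.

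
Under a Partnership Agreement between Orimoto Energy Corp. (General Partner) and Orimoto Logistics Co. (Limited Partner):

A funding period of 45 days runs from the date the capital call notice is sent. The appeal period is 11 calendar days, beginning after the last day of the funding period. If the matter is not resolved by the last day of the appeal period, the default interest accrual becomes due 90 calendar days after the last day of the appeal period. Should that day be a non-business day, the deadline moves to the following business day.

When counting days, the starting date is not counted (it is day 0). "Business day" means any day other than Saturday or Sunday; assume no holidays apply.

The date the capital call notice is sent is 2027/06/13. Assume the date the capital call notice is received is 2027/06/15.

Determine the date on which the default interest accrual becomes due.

The last day of the funding period: 2027/06/13 + 45 days = 2027/07/28.
The last day of the appeal period: 11 calendar days after 2027/07/28 is 2027/08/08.
The date on which the default interest accrual becomes due: 90 calendar days after 2027/08/08 is 2027/11/06. That falls on a Saturday, so it rolls to the next business day, Monday, 2027/11/08.

2027/11/08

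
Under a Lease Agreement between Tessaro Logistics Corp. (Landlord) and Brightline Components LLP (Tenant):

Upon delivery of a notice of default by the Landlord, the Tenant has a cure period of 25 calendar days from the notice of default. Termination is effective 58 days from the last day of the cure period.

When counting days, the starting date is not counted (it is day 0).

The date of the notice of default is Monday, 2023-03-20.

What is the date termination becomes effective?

2023-06-11

Adding 25 calendar days to 2023-03-20 gives 2023-04-14, which is the last day of the cure period.
The date termination becomes effective: 58 calendar days after 2023-04-14 is 2023-06-11.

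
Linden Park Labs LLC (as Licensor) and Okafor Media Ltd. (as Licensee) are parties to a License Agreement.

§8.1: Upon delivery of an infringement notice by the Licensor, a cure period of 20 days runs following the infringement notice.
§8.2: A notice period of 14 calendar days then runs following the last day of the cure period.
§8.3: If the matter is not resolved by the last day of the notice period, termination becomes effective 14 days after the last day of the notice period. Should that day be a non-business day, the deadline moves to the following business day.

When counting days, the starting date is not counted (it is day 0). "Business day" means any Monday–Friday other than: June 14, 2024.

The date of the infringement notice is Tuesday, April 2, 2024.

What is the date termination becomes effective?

May 20, 2024

The last day of the cure period: April 2, 2024 + 20 days = April 22, 2024.
The last day of the notice period: April 22, 2024 + 14 days = May 6, 2024.
The date termination becomes effective: 14 calendar days after May 6, 2024 is May 20, 2024. May 20, 2024 is a Monday and is not a listed holiday, so no roll-forward applies.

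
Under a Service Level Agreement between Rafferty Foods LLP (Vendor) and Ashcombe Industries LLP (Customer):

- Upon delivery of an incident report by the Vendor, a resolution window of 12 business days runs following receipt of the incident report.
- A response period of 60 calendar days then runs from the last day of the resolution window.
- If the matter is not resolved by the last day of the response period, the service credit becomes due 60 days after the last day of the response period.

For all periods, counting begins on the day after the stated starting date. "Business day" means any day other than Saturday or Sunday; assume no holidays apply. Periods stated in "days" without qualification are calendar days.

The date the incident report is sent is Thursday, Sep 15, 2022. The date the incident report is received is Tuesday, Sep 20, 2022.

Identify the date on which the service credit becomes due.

Feb 3, 2023

The last day of the resolution window: counting 12 business days from Tuesday, Sep 20, 2022 (Sep 21, Sep 22, Sep 23, Sep 26, …, Oct 4, Oct 5, Oct 6, skipping weekends) reaches Thursday, Oct 6, 2022.
Adding 60 calendar days to Oct 6, 2022 gives Dec 5, 2022, which is the last day of the response period.
The date on which the service credit becomes due: 60 calendar days after Dec 5, 2022 is Feb 3, 2023.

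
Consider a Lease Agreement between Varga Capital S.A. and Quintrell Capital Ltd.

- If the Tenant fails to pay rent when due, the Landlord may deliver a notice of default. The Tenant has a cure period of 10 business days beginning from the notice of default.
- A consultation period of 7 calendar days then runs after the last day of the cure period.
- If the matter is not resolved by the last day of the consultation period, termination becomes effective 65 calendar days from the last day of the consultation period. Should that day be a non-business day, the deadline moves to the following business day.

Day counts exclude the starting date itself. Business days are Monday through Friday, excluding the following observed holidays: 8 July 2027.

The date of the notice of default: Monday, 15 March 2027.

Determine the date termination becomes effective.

From Monday, 15 March 2027, 10 business days (Mar 16, Mar 17, Mar 18, Mar 19, Mar 22, Mar 23, Mar 24, Mar 25, Mar 26, Mar 29, skipping weekends) brings us to Monday, 29 March 2027, which is the last day of the cure period.
The last day of the consultation period: 29 March 2027 + 7 days = 5 April 2027.
The date termination becomes effective: 65 calendar days after 5 April 2027 is 9 June 2027. 9 June 2027 is a Wednesday and is not a listed holiday, so no roll-forward applies.

9 June 2027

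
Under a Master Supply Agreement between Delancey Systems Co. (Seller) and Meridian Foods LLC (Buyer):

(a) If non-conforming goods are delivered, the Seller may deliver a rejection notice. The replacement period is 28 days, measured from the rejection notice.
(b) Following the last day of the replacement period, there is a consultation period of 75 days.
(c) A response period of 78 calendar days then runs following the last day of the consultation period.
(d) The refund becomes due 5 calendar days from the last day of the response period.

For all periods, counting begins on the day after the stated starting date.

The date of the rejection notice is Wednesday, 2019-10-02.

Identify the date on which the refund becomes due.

2020-04-05

The last day of the replacement period: 2019-10-02 + 28 days = 2019-10-30.
Adding 75 calendar days to 2019-10-30 gives 2020-01-13, which is the last day of the consultation period.
Adding 78 calendar days to 2020-01-13 gives 2020-03-31, which is the last day of the response period.
The date on which the refund becomes due: 2020-03-31 + 5 days = 2020-04-05.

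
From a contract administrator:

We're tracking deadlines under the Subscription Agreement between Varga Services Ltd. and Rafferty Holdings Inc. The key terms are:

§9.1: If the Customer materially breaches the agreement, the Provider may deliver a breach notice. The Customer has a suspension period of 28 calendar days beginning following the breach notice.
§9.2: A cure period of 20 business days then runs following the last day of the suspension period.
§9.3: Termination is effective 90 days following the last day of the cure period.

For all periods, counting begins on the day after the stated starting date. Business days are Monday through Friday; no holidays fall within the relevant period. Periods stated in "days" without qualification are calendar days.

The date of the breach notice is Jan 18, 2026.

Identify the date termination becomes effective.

The last day of the suspension period: 28 calendar days after Jan 18, 2026 is Feb 15, 2026.
The last day of the cure period: 20 business days after Sunday, Feb 15, 2026, skipping weekends — Feb 16, Feb 17, Feb 18, Feb 19, …, Mar 11, Mar 12, Mar 13 — lands on Friday, Mar 13, 2026.
The date termination becomes effective: Mar 13, 2026 + 90 days = Jun 11, 2026.

Jun 11, 2026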